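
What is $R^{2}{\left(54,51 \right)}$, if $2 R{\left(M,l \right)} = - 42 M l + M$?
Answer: $3341649249$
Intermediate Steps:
$R{\left(M,l \right)} = \frac{M}{2} - 21 M l$ ($R{\left(M,l \right)} = \frac{- 42 M l + M}{2} = \frac{M - 42 M l}{2} = \frac{M}{2} - 21 M l$)
$R^{2}{\left(54,51 \right)} = \left(\frac{1}{2} \cdot 54 \left(1 - 2142\right)\right)^{2} = \left(\frac{1}{2} \cdot 54 \left(-2141\right)\right)^{2} = \left(-57807\right)^{2} = 3341649249$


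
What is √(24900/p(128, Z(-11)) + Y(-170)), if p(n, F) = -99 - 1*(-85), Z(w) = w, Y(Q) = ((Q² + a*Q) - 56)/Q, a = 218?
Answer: I*√612548930/595 ≈ 41.596*I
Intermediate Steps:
Y(Q) = (-56 + Q² + 218*Q)/Q (Y(Q) = ((Q² + 218*Q) - 56)/Q = (-56 + Q² + 218*Q)/Q)
p(n, F) = -14 (p(n, F) = -99 + 85 = -14)
√(24900/p(128, Z(-11)) + Y(-170)) = √(24900/(-14) + (218 - 170 - 56/(-170))) = √(24900*(-1/14) + (218 - 170 - 56*(-1/170))) = √(-12450/7 + (218 - 170 + 28/85)) = √(-12450/7 + 4108/85) = √(-1029494/595) = I*√612548930/595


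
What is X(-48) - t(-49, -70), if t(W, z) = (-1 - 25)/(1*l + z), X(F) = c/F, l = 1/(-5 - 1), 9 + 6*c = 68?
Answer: -69767/121248 ≈ -0.57541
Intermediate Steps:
c = 59/6 (c = -3/2 + (⅙)*68 = -3/2 + 34/3 = 59/6 ≈ 9.8333)
l = -⅙ (l = 1/(-6) = -⅙ ≈ -0.16667)
X(F) = 59/(6*F)
t(W, z) = -26/(-⅙ + z) (t(W, z) = (-1 - 25)/(1*(-⅙) + z) = -26/(-⅙ + z))
X(-48) - t(-49, -70) = (59/6)/(-48) - (-156)/(-1 + 6*(-70)) = (59/6)*(-1/48) - (-156)/(-1 - 420) = -59/288 - (-156)/(-421) = -59/288 - (-156)*(-1)/421 = -59/288 - 1*156/421 = -59/288 - 156/421 = -69767/121248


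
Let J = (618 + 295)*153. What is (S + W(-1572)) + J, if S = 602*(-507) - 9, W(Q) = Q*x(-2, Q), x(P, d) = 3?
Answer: -170250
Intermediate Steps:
W(Q) = 3*Q (W(Q) = Q*3 = 3*Q)
J = 139689 (J = 913*153 = 139689)
S = -305223 (S = -305214 - 9 = -305223)
(S + W(-1572)) + J = (-305223 + 3*(-1572)) + 139689 = (-305223 - 4716) + 139689 = -309939 + 139689 = -170250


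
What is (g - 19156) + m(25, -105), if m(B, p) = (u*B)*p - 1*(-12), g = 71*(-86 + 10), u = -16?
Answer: 17460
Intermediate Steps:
g = -5396 (g = 71*(-76) = -5396)
m(B, p) = 12 - 16*B*p (m(B, p) = (-16*B)*p - 1*(-12) = -16*B*p + 12 = 12 - 16*B*p)
(g - 19156) + m(25, -105) = (-5396 - 19156) + (12 - 16*25*(-105)) = -24552 + (12 + 42000) = -24552 + 42012 = 17460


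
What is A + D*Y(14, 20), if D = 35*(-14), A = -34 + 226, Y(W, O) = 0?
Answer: 192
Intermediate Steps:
A = 192
D = -490
A + D*Y(14, 20) = 192 - 490*0 = 192 + 0 = 192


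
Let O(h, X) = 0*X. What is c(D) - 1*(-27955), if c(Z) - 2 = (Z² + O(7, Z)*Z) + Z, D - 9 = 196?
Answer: 70187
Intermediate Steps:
D = 205 (D = 9 + 196 = 205)
O(h, X) = 0
c(Z) = 2 + Z + Z² (c(Z) = 2 + ((Z² + 0*Z) + Z) = 2 + ((Z² + 0) + Z) = 2 + (Z² + Z) = 2 + (Z + Z²) = 2 + Z + Z²)
c(D) - 1*(-27955) = (2 + 205 + 205²) - 1*(-27955) = (2 + 205 + 42025) + 27955 = 42232 + 27955 = 70187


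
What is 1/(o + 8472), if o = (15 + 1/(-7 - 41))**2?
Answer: 2304/20036449 ≈ 0.00011499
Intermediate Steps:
o = 516961/2304 (o = (15 + 1/(-48))**2 = (15 - 1/48)**2 = (719/48)**2 = 516961/2304 ≈ 224.38)
1/(o + 8472) = 1/(516961/2304 + 8472) = 1/(20036449/2304) = 2304/20036449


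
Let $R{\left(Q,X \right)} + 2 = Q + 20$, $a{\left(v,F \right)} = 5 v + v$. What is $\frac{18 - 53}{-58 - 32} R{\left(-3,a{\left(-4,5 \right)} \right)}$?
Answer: $\frac{35}{6} \approx 5.8333$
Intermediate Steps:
$a{\left(v,F \right)} = 6 v$
$R{\left(Q,X \right)} = 18 + Q$ ($R{\left(Q,X \right)} = -2 + \left(Q + 20\right) = -2 + \left(20 + Q\right) = 18 + Q$)
$\frac{18 - 53}{-58 - 32} R{\left(-3,a{\left(-4,5 \right)} \right)} = \frac{18 - 53}{-58 - 32} \left(18 - 3\right) = - \frac{35}{-90} \cdot 15 = \left(-35\right) \left(- \frac{1}{90}\right) 15 = \frac{7}{18} \cdot 15 = \frac{35}{6}$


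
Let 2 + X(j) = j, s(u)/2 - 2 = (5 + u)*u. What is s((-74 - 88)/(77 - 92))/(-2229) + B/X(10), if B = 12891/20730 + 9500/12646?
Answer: 65177659879/3895572478800 ≈ 0.016731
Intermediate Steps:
s(u) = 4 + 2*u*(5 + u) (s(u) = 4 + 2*((5 + u)*u) = 4 + 2*(u*(5 + u)) = 4 + 2*u*(5 + u))
B = 59992431/43691930 (B = 12891*(1/20730) + 9500*(1/12646) = 4297/6910 + 4750/6323 = 59992431/43691930 ≈ 1.3731)
X(j) = -2 + j
s((-74 - 88)/(77 - 92))/(-2229) + B/X(10) = (4 + 2*((-74 - 88)/(77 - 92))**2 + 10*((-74 - 88)/(77 - 92)))/(-2229) + 59992431/(43691930*(-2 + 10)) = (4 + 2*(-162/(-15))**2 + 10*(-162/(-15)))*(-1/2229) + (59992431/43691930)/8 = (4 + 2*(-162*(-1/15))**2 + 10*(-162*(-1/15)))*(-1/2229) + (59992431/43691930)*(1/8) = (4 + 2*(54/5)**2 + 10*(54/5))*(-1/2229) + 59992431/349535440 = (4 + 2*(2916/25) + 108)*(-1/2229) + 59992431/349535440 = (4 + 5832/25 + 108)*(-1/2229) + 59992431/349535440 = (8632/25)*(-1/2229) + 59992431/349535440 = -8632/55725 + 59992431/349535440 = 65177659879/3895572478800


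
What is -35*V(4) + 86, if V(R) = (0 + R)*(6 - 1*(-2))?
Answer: -1034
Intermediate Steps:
V(R) = 8*R (V(R) = R*(6 + 2) = R*8 = 8*R)
-35*V(4) + 86 = -280*4 + 86 = -35*32 + 86 = -1120 + 86 = -1034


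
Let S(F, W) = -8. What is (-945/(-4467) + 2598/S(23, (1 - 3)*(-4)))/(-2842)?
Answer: 1932951/16926952 ≈ 0.11419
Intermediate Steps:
(-945/(-4467) + 2598/S(23, (1 - 3)*(-4)))/(-2842) = (-945/(-4467) + 2598/(-8))/(-2842) = (-945*(-1/4467) + 2598*(-⅛))*(-1/2842) = (315/1489 - 1299/4)*(-1/2842) = -1932951/5956*(-1/2842) = 1932951/16926952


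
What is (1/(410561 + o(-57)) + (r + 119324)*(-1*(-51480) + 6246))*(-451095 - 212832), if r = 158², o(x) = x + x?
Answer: -2269755592715871417399/410447 ≈ -5.5300e+15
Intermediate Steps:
o(x) = 2*x
r = 24964
(1/(410561 + o(-57)) + (r + 119324)*(-1*(-51480) + 6246))*(-451095 - 212832) = (1/(410561 + 2*(-57)) + (24964 + 119324)*(-1*(-51480) + 6246))*(-451095 - 212832) = (1/(410561 - 114) + 144288*(51480 + 6246))*(-663927) = (1/410447 + 144288*57726)*(-663927) = (1/410447 + 8329169088)*(-663927) = (3418682464662337/410447)*(-663927) = -2269755592715871417399/410447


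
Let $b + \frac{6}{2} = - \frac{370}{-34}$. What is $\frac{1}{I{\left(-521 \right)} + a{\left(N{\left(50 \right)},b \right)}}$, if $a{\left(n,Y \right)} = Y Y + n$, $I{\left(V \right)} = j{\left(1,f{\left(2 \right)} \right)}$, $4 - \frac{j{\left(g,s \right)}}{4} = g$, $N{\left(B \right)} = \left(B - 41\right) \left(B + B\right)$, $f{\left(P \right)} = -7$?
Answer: $\frac{289}{281524} \approx 0.0010266$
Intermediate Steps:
$N{\left(B \right)} = 2 B \left(-41 + B\right)$ ($N{\left(B \right)} = \left(-41 + B\right) 2 B = 2 B \left(-41 + B\right)$)
$j{\left(g,s \right)} = 16 - 4 g$
$I{\left(V \right)} = 12$ ($I{\left(V \right)} = 16 - 4 = 12$)
$b = \frac{134}{17}$ ($b = -3 - \frac{370}{-34} = -3 - - \frac{185}{17} = -3 + \frac{185}{17} = \frac{134}{17} \approx 7.8824$)
$a{\left(n,Y \right)} = n + Y^{2}$ ($a{\left(n,Y \right)} = Y^{2} + n = n + Y^{2}$)
$\frac{1}{I{\left(-521 \right)} + a{\left(N{\left(50 \right)},b \right)}} = \frac{1}{12 + \left(2 \cdot 50 \left(-41 + 50\right) + \left(\frac{134}{17}\right)^{2}\right)} = \frac{1}{12 + \left(2 \cdot 50 \cdot 9 + \frac{17956}{289}\right)} = \frac{1}{12 + \left(900 + \frac{17956}{289}\right)} = \frac{1}{12 + \frac{278056}{289}} = \frac{1}{\frac{281524}{289}} = \frac{289}{281524}$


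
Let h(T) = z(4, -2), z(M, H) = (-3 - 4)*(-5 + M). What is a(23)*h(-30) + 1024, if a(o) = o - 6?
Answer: 1143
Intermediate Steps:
a(o) = -6 + o
z(M, H) = 35 - 7*M (z(M, H) = -7*(-5 + M) = 35 - 7*M)
h(T) = 7 (h(T) = 35 - 7*4 = 35 - 28 = 7)
a(23)*h(-30) + 1024 = (-6 + 23)*7 + 1024 = 17*7 + 1024 = 119 + 1024 = 1143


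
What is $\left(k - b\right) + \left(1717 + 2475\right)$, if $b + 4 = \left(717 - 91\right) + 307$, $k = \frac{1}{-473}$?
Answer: $\frac{1543398}{473} \approx 3263.0$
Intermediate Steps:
$k = - \frac{1}{473} \approx -0.0021142$
$b = 929$ ($b = -4 + \left(\left(717 - 91\right) + 307\right) = -4 + \left(626 + 307\right) = -4 + 933 = 929$)
$\left(k - b\right) + \left(1717 + 2475\right) = \left(- \frac{1}{473} - 929\right) + \left(1717 + 2475\right) = \left(- \frac{1}{473} - 929\right) + 4192 = - \frac{439418}{473} + 4192 = \frac{1543398}{473}$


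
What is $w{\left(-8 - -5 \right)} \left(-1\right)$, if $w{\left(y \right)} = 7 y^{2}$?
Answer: $-63$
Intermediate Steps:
$w{\left(-8 - -5 \right)} \left(-1\right) = 7 \left(-8 - -5\right)^{2} \left(-1\right) = 7 \left(-8 + 5\right)^{2} \left(-1\right) = 7 \left(-3\right)^{2} \left(-1\right) = 7 \cdot 9 \left(-1\right) = 63 \left(-1\right) = -63$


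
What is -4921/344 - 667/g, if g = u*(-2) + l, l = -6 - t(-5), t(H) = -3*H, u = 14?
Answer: -11681/16856 ≈ -0.69299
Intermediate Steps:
l = -21 (l = -6 - (-3)*(-5) = -6 - 1*15 = -6 - 15 = -21)
g = -49 (g = 14*(-2) - 21 = -28 - 21 = -49)
-4921/344 - 667/g = -4921/344 - 667/(-49) = -4921*1/344 - 667*(-1/49) = -4921/344 + 667/49 = -11681/16856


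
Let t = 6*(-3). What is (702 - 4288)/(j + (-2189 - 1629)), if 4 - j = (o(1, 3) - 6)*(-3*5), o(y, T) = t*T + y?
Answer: 3586/4699 ≈ 0.76314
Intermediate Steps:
t = -18
o(y, T) = y - 18*T (o(y, T) = -18*T + y = y - 18*T)
j = -881 (j = 4 - ((1 - 18*3) - 6)*(-3*5) = 4 - ((1 - 54) - 6)*(-15) = 4 - (-53 - 6)*(-15) = 4 - (-59)*(-15) = 4 - 1*885 = 4 - 885 = -881)
(702 - 4288)/(j + (-2189 - 1629)) = (702 - 4288)/(-881 + (-2189 - 1629)) = -3586/(-881 - 3818) = -3586/(-4699) = -3586*(-1/4699) = 3586/4699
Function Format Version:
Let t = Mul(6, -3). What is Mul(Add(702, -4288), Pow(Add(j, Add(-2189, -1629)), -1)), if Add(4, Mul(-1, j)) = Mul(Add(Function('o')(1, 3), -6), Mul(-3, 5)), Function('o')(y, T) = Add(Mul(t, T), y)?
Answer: Rational(3586, 4699) ≈ 0.76314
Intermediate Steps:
t = -18
Function('o')(y, T) = Add(y, Mul(-18, T)) (Function('o')(y, T) = Add(Mul(-18, T), y) = Add(y, Mul(-18, T)))
j = -881 (j = Add(4, Mul(-1, Mul(Add(Add(1, Mul(-18, 3)), -6), Mul(-3, 5)))) = Add(4, Mul(-1, Mul(Add(Add(1, -54), -6), -15))) = Add(4, Mul(-1, Mul(Add(-53, -6), -15))) = Add(4, Mul(-1, Mul(-59, -15))) = Add(4, Mul(-1, 885)) = Add(4, -885) = -881)
Mul(Add(702, -4288), Pow(Add(j, Add(-2189, -1629)), -1)) = Mul(Add(702, -4288), Pow(Add(-881, Add(-2189, -1629)), -1)) = Mul(-3586, Pow(Add(-881, -3818), -1)) = Mul(-3586, Pow(-4699, -1)) = Mul(-3586, Rational(-1, 4699)) = Rational(3586, 4699)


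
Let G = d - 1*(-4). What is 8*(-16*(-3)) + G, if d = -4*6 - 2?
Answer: 362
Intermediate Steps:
d = -26 (d = -24 - 2 = -26)
G = -22 (G = -26 - 1*(-4) = -26 + 4 = -22)
8*(-16*(-3)) + G = 8*(-16*(-3)) - 22 = 8*(-4*(-12)) - 22 = 8*48 - 22 = 384 - 22 = 362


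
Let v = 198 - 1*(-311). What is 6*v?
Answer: 3054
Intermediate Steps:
v = 509 (v = 198 + 311 = 509)
6*v = 6*509 = 3054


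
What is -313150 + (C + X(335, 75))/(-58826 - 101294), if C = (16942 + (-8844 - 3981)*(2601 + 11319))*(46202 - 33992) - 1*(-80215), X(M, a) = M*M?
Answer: 106471470387/8006 ≈ 1.3299e+7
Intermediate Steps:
X(M, a) = M**2
C = -2179571097965 (C = (16942 - 12825*13920)*12210 + 80215 = (16942 - 178524000)*12210 + 80215 = -178507058*12210 + 80215 = -2179571178180 + 80215 = -2179571097965)
-313150 + (C + X(335, 75))/(-58826 - 101294) = -313150 + (-2179571097965 + 335**2)/(-58826 - 101294) = -313150 + (-2179571097965 + 112225)/(-160120) = -313150 - 2179570985740*(-1/160120) = -313150 + 108978549287/8006 = 106471470387/8006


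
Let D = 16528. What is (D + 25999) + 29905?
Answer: 72432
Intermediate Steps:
(D + 25999) + 29905 = (16528 + 25999) + 29905 = 42527 + 29905 = 72432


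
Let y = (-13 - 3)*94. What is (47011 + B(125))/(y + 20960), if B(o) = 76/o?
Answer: 5876451/2432000 ≈ 2.4163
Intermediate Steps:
y = -1504 (y = -16*94 = -1504)
(47011 + B(125))/(y + 20960) = (47011 + 76/125)/(-1504 + 20960) = (47011 + 76*(1/125))/19456 = (47011 + 76/125)*(1/19456) = (5876451/125)*(1/19456) = 5876451/2432000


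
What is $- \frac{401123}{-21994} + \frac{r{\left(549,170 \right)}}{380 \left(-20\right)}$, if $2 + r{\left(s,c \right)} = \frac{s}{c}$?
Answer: $\frac{13638061033}{747796000} \approx 18.238$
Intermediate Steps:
$r{\left(s,c \right)} = -2 + \frac{s}{c}$
$- \frac{401123}{-21994} + \frac{r{\left(549,170 \right)}}{380 \left(-20\right)} = - \frac{401123}{-21994} + \frac{-2 + \frac{549}{170}}{380 \left(-20\right)} = \left(-401123\right) \left(- \frac{1}{21994}\right) + \frac{-2 + 549 \cdot \frac{1}{170}}{-7600} = \frac{401123}{21994} + \left(-2 + \frac{549}{170}\right) \left(- \frac{1}{7600}\right) = \frac{401123}{21994} + \frac{209}{170} \left(- \frac{1}{7600}\right) = \frac{401123}{21994} - \frac{11}{68000} = \frac{13638061033}{747796000}$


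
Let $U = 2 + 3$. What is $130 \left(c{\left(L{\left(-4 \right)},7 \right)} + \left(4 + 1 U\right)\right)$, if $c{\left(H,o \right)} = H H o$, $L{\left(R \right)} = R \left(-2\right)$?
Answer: $59410$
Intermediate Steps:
$L{\left(R \right)} = - 2 R$
$U = 5$
$c{\left(H,o \right)} = o H^{2}$ ($c{\left(H,o \right)} = H^{2} o = o H^{2}$)
$130 \left(c{\left(L{\left(-4 \right)},7 \right)} + \left(4 + 1 U\right)\right) = 130 \left(7 \left(\left(-2\right) \left(-4\right)\right)^{2} + \left(4 + 1 \cdot 5\right)\right) = 130 \left(7 \cdot 8^{2} + \left(4 + 5\right)\right) = 130 \left(7 \cdot 64 + 9\right) = 130 \left(448 + 9\right) = 130 \cdot 457 = 59410$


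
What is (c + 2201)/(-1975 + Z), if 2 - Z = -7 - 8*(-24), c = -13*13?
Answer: -1016/1079 ≈ -0.94161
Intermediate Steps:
c = -169
Z = -183 (Z = 2 - (-7 - 8*(-24)) = 2 - (-7 + 192) = 2 - 1*185 = 2 - 185 = -183)
(c + 2201)/(-1975 + Z) = (-169 + 2201)/(-1975 - 183) = 2032/(-2158) = 2032*(-1/2158) = -1016/1079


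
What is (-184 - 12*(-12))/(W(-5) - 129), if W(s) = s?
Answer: 20/67 ≈ 0.29851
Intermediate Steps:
(-184 - 12*(-12))/(W(-5) - 129) = (-184 - 12*(-12))/(-5 - 129) = (-184 + 144)/(-134) = -40*(-1/134) = 20/67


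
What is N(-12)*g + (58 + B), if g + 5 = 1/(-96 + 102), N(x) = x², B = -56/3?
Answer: -1970/3 ≈ -656.67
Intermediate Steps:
B = -56/3 (B = -56*⅓ = -56/3 ≈ -18.667)
g = -29/6 (g = -5 + 1/(-96 + 102) = -5 + 1/6 = -5 + ⅙ = -29/6 ≈ -4.8333)
N(-12)*g + (58 + B) = (-12)²*(-29/6) + (58 - 56/3) = 144*(-29/6) + 118/3 = -696 + 118/3 = -1970/3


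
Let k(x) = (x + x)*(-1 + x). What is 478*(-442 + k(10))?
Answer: -125236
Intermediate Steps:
k(x) = 2*x*(-1 + x) (k(x) = (2*x)*(-1 + x) = 2*x*(-1 + x))
478*(-442 + k(10)) = 478*(-442 + 2*10*(-1 + 10)) = 478*(-442 + 2*10*9) = 478*(-442 + 180) = 478*(-262) = -125236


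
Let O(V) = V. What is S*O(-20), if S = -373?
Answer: 7460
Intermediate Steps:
S*O(-20) = -373*(-20) = 7460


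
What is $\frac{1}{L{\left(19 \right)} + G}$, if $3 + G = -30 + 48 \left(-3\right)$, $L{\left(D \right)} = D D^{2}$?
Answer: $\frac{1}{6682} \approx 0.00014966$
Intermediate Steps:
$L{\left(D \right)} = D^{3}$
$G = -177$ ($G = -3 + \left(-30 + 48 \left(-3\right)\right) = -3 - 174 = -177$)
$\frac{1}{L{\left(19 \right)} + G} = \frac{1}{19^{3} - 177} = \frac{1}{6859 - 177} = \frac{1}{6682}$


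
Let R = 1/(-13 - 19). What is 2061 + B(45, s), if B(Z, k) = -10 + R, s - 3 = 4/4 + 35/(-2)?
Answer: 65631/32 ≈ 2051.0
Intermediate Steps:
s = -27/2 (s = 3 + (4/4 + 35/(-2)) = 3 + (4*(¼) + 35*(-½)) = 3 + (1 - 35/2) = 3 - 33/2 = -27/2 ≈ -13.500)
R = -1/32 (R = 1/(-32) = -1/32 ≈ -0.031250)
B(Z, k) = -321/32 (B(Z, k) = -10 - 1/32 = -321/32)
2061 + B(45, s) = 2061 - 321/32 = 65631/32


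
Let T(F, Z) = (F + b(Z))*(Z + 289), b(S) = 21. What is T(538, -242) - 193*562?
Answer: -82193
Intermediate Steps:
T(F, Z) = (21 + F)*(289 + Z) (T(F, Z) = (F + 21)*(Z + 289) = (21 + F)*(289 + Z))
T(538, -242) - 193*562 = (6069 + 21*(-242) + 289*538 + 538*(-242)) - 193*562 = (6069 - 5082 + 155482 - 130196) - 108466 = 26273 - 108466 = -82193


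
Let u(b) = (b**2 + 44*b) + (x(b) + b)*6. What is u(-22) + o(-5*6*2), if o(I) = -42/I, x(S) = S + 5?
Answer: -7173/10 ≈ -717.30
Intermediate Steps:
x(S) = 5 + S
u(b) = 30 + b**2 + 56*b (u(b) = (b**2 + 44*b) + ((5 + b) + b)*6 = (b**2 + 44*b) + (5 + 2*b)*6 = (b**2 + 44*b) + (30 + 12*b) = 30 + b**2 + 56*b)
u(-22) + o(-5*6*2) = (30 + (-22)**2 + 56*(-22)) - 42/(-5*6*2) = (30 + 484 - 1232) - 42/((-30*2)) = -718 - 42/(-60) = -718 - 42*(-1/60) = -718 + 7/10 = -7173/10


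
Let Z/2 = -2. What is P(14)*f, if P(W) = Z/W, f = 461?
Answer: -922/7 ≈ -131.71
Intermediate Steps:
Z = -4 (Z = 2*(-2) = -4)
P(W) = -4/W
P(14)*f = -4/14*461 = -4*1/14*461 = -2/7*461 = -922/7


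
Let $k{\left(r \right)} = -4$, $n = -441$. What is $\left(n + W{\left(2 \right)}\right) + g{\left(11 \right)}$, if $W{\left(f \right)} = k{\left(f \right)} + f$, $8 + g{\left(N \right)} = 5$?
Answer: $-446$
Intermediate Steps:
$g{\left(N \right)} = -3$ ($g{\left(N \right)} = -8 + 5 = -3$)
$W{\left(f \right)} = -4 + f$
$\left(n + W{\left(2 \right)}\right) + g{\left(11 \right)} = \left(-441 + \left(-4 + 2\right)\right) - 3 = \left(-441 - 2\right) - 3 = -443 - 3 = -446$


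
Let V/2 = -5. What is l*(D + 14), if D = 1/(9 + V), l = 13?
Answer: 169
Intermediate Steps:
V = -10 (V = 2*(-5) = -10)
D = -1 (D = 1/(9 - 10) = 1/(-1) = -1)
l*(D + 14) = 13*(-1 + 14) = 13*13 = 169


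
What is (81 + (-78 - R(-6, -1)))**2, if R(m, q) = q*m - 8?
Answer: 25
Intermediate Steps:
R(m, q) = -8 + m*q (R(m, q) = m*q - 8 = -8 + m*q)
(81 + (-78 - R(-6, -1)))**2 = (81 + (-78 - (-8 - 6*(-1))))**2 = (81 + (-78 - (-8 + 6)))**2 = (81 + (-78 - 1*(-2)))**2 = (81 + (-78 + 2))**2 = (81 - 76)**2 = 5**2 = 25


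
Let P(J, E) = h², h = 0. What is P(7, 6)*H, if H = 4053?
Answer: 0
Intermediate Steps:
P(J, E) = 0 (P(J, E) = 0² = 0)
P(7, 6)*H = 0*4053 = 0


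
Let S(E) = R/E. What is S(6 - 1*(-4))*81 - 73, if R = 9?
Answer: -⅒ ≈ -0.10000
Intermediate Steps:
S(E) = 9/E
S(6 - 1*(-4))*81 - 73 = (9/(6 - 1*(-4)))*81 - 73 = (9/(6 + 4))*81 - 73 = (9/10)*81 - 73 = 729/10 - 73 = -⅒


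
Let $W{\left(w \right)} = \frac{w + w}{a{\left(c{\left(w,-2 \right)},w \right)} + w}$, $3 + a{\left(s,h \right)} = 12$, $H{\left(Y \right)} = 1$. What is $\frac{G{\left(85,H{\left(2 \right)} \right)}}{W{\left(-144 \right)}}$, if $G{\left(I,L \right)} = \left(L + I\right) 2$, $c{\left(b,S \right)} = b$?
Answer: $\frac{645}{8} \approx 80.625$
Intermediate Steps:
$a{\left(s,h \right)} = 9$ ($a{\left(s,h \right)} = -3 + 12 = 9$)
$G{\left(I,L \right)} = 2 I + 2 L$ ($G{\left(I,L \right)} = \left(I + L\right) 2 = 2 I + 2 L$)
$W{\left(w \right)} = \frac{2 w}{9 + w}$ ($W{\left(w \right)} = \frac{w + w}{9 + w} = \frac{2 w}{9 + w}$)
$\frac{G{\left(85,H{\left(2 \right)} \right)}}{W{\left(-144 \right)}} = \frac{2 \cdot 85 + 2 \cdot 1}{2 \left(-144\right) \frac{1}{9 - 144}} = \frac{170 + 2}{2 \left(-144\right) \frac{1}{-135}} = \frac{172}{2 \left(-144\right) \left(- \frac{1}{135}\right)} = \frac{172}{\frac{32}{15}} = 172 \cdot \frac{15}{32} = \frac{645}{8}$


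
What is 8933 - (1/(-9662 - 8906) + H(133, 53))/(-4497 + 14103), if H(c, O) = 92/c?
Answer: 211912551810389/23722439664 ≈ 8933.0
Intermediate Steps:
8933 - (1/(-9662 - 8906) + H(133, 53))/(-4497 + 14103) = 8933 - (1/(-9662 - 8906) + 92/133)/(-4497 + 14103) = 8933 - (1/(-18568) + 92*(1/133))/9606 = 8933 - (-1/18568 + 92/133)/9606 = 8933 - 1708123/(2469544*9606) = 8933 - 1*1708123/23722439664 = 8933 - 1708123/23722439664 = 211912551810389/23722439664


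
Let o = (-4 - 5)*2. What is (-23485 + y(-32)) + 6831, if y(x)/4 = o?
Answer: -16726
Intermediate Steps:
o = -18 (o = -9*2 = -18)
y(x) = -72 (y(x) = 4*(-18) = -72)
(-23485 + y(-32)) + 6831 = (-23485 - 72) + 6831 = -23557 + 6831 = -16726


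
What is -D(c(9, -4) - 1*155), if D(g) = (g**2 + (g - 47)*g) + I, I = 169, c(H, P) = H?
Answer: -49663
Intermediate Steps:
D(g) = 169 + g**2 + g*(-47 + g) (D(g) = (g**2 + (g - 47)*g) + 169 = (g**2 + (-47 + g)*g) + 169 = (g**2 + g*(-47 + g)) + 169 = 169 + g**2 + g*(-47 + g))
-D(c(9, -4) - 1*155) = -(169 - 47*(9 - 1*155) + 2*(9 - 1*155)**2) = -(169 - 47*(9 - 155) + 2*(9 - 155)**2) = -(169 - 47*(-146) + 2*(-146)**2) = -(169 + 6862 + 2*21316) = -(169 + 6862 + 42632) = -1*49663 = -49663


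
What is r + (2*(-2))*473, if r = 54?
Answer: -1838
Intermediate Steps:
r + (2*(-2))*473 = 54 + (2*(-2))*473 = 54 - 4*473 = 54 - 1892 = -1838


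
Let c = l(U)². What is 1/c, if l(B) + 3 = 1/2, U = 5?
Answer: 4/25 ≈ 0.16000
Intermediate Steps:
l(B) = -5/2 (l(B) = -3 + 1/2 = -3 + ½ = -5/2)
c = 25/4 (c = (-5/2)² = 25/4 ≈ 6.2500)
1/c = 1/(25/4) = 4/25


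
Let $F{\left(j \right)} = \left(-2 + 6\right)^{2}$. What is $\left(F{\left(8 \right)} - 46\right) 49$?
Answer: $-1470$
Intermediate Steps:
$F{\left(j \right)} = 16$ ($F{\left(j \right)} = 4^{2} = 16$)
$\left(F{\left(8 \right)} - 46\right) 49 = \left(16 - 46\right) 49 = \left(-30\right) 49 = -1470$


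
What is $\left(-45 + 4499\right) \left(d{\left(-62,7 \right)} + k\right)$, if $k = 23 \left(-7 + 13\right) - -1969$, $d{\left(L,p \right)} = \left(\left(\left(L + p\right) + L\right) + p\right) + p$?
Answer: $8925816$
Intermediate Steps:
$d{\left(L,p \right)} = 2 L + 3 p$ ($d{\left(L,p \right)} = \left(\left(p + 2 L\right) + p\right) + p = \left(2 L + 2 p\right) + p = 2 L + 3 p$)
$k = 2107$ ($k = 23 \cdot 6 + 1969 = 138 + 1969 = 2107$)
$\left(-45 + 4499\right) \left(d{\left(-62,7 \right)} + k\right) = \left(-45 + 4499\right) \left(\left(2 \left(-62\right) + 3 \cdot 7\right) + 2107\right) = 4454 \left(\left(-124 + 21\right) + 2107\right) = 4454 \left(-103 + 2107\right) = 4454 \cdot 2004 = 8925816$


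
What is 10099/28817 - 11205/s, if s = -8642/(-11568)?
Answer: -1867578063461/124518257 ≈ -14998.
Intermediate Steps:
s = 4321/5784 (s = -8642*(-1/11568) = 4321/5784 ≈ 0.74706)
10099/28817 - 11205/s = 10099/28817 - 11205/4321/5784 = 10099*(1/28817) - 11205*5784/4321 = 10099/28817 - 64809720/4321 = -1867578063461/124518257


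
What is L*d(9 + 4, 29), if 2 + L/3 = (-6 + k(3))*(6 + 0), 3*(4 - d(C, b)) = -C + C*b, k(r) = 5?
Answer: 2816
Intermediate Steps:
d(C, b) = 4 + C/3 - C*b/3 (d(C, b) = 4 - (-C + C*b)/3 = 4 + (C/3 - C*b/3) = 4 + C/3 - C*b/3)
L = -24 (L = -6 + 3*((-6 + 5)*(6 + 0)) = -6 + 3*(-1*6) = -6 + 3*(-6) = -6 - 18 = -24)
L*d(9 + 4, 29) = -24*(4 + (9 + 4)/3 - ⅓*(9 + 4)*29) = -24*(4 + (⅓)*13 - ⅓*13*29) = -24*(4 + 13/3 - 377/3) = -24*(-352/3) = 2816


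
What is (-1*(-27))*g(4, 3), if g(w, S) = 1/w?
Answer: 27/4 ≈ 6.7500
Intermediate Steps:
(-1*(-27))*g(4, 3) = -1*(-27)/4 = 27*(¼) = 27/4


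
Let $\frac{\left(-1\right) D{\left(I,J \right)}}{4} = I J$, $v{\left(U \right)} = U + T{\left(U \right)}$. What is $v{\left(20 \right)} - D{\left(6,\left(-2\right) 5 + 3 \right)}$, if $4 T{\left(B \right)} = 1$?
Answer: $- \frac{591}{4} \approx -147.75$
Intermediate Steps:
$T{\left(B \right)} = \frac{1}{4}$ ($T{\left(B \right)} = \frac{1}{4} \cdot 1 = \frac{1}{4}$)
$v{\left(U \right)} = \frac{1}{4} + U$ ($v{\left(U \right)} = U + \frac{1}{4} = \frac{1}{4} + U$)
$D{\left(I,J \right)} = - 4 I J$
$v{\left(20 \right)} - D{\left(6,\left(-2\right) 5 + 3 \right)} = \left(\frac{1}{4} + 20\right) - \left(-4\right) 6 \left(\left(-2\right) 5 + 3\right) = \frac{81}{4} - \left(-4\right) 6 \left(-10 + 3\right) = \frac{81}{4} - \left(-4\right) 6 \left(-7\right) = \frac{81}{4} - 168 = - \frac{591}{4}$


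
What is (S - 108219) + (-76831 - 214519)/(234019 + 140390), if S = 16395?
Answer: -34380023366/374409 ≈ -91825.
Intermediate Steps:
(S - 108219) + (-76831 - 214519)/(234019 + 140390) = (16395 - 108219) + (-76831 - 214519)/(234019 + 140390) = -91824 - 291350/374409 = -34380023366/374409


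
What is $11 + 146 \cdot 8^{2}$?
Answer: $9355$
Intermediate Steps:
$11 + 146 \cdot 8^{2} = 11 + 146 \cdot 64 = 11 + 9344 = 9355$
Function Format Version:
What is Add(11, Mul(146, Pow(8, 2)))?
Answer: 9355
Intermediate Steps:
Add(11, Mul(146, Pow(8, 2))) = Add(11, Mul(146, 64)) = Add(11, 9344) = 9355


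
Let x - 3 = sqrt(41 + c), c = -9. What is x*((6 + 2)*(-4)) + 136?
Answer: 40 - 128*sqrt(2) ≈ -141.02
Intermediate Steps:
x = 3 + 4*sqrt(2) (x = 3 + sqrt(41 - 9) = 3 + sqrt(32) = 3 + 4*sqrt(2) ≈ 8.6569)
x*((6 + 2)*(-4)) + 136 = (3 + 4*sqrt(2))*((6 + 2)*(-4)) + 136 = (3 + 4*sqrt(2))*(8*(-4)) + 136 = (3 + 4*sqrt(2))*(-32) + 136 = (-96 - 128*sqrt(2)) + 136 = 40 - 128*sqrt(2)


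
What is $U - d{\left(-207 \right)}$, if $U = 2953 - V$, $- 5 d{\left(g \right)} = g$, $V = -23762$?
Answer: $\frac{133368}{5} \approx 26674.0$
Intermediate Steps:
$d{\left(g \right)} = - \frac{g}{5}$
$U = 26715$ ($U = 2953 - -23762 = 2953 + 23762 = 26715$)
$U - d{\left(-207 \right)} = 26715 - \left(- \frac{1}{5}\right) \left(-207\right) = 26715 - \frac{207}{5} = \frac{133368}{5}$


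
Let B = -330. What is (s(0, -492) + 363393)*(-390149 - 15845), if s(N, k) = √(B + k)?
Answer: -147535377642 - 405994*I*√822 ≈ -1.4754e+11 - 1.164e+7*I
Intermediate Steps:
s(N, k) = √(-330 + k)
(s(0, -492) + 363393)*(-390149 - 15845) = (√(-330 - 492) + 363393)*(-390149 - 15845) = (√(-822) + 363393)*(-405994) = (I*√822 + 363393)*(-405994) = (363393 + I*√822)*(-405994) = -147535377642 - 405994*I*√822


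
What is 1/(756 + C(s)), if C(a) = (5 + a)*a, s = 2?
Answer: 1/770 ≈ 0.0012987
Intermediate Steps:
C(a) = a*(5 + a)
1/(756 + C(s)) = 1/(756 + 2*(5 + 2)) = 1/(756 + 2*7) = 1/(756 + 14) = 1/770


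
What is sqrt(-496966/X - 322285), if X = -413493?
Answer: I*sqrt(55102943257214727)/413493 ≈ 567.7*I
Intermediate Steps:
sqrt(-496966/X - 322285) = sqrt(-496966/(-413493) - 322285) = sqrt(-496966*(-1/413493) - 322285) = sqrt(496966/413493 - 322285) = sqrt(-133262094539/413493) = I*sqrt(55102943257214727)/413493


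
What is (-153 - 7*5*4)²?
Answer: 85849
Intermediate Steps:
(-153 - 7*5*4)² = (-153 - 35*4)² = (-153 - 140)² = (-293)² = 85849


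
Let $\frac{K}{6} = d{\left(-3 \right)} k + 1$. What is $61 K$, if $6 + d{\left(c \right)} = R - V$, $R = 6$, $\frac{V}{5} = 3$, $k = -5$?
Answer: $27816$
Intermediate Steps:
$V = 15$ ($V = 5 \cdot 3 = 15$)
$d{\left(c \right)} = -15$ ($d{\left(c \right)} = -6 + \left(6 - 15\right) = -6 - 9 = -15$)
$K = 456$ ($K = 6 \left(\left(-15\right) \left(-5\right) + 1\right) = 6 \left(75 + 1\right) = 6 \cdot 76 = 456$)
$61 K = 61 \cdot 456 = 27816$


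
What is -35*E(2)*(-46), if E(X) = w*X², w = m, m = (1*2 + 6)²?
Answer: 412160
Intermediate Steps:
m = 64 (m = (2 + 6)² = 8² = 64)
w = 64
E(X) = 64*X²
-35*E(2)*(-46) = -2240*2²*(-46) = -2240*4*(-46) = -35*256*(-46) = -8960*(-46) = 412160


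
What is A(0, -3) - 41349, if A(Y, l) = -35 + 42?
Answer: -41342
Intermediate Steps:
A(Y, l) = 7
A(0, -3) - 41349 = 7 - 41349 = -41342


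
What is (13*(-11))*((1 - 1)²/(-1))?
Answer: 0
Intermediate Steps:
(13*(-11))*((1 - 1)²/(-1)) = -143*0²*(-1) = -0*(-1) = -143*0 = 0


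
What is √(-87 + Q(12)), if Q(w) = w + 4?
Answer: I*√71 ≈ 8.4261*I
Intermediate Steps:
Q(w) = 4 + w
√(-87 + Q(12)) = √(-87 + (4 + 12)) = √(-87 + 16) = √(-71) = I*√71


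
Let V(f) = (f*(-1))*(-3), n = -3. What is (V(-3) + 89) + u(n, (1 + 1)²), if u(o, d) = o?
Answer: 77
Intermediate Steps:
V(f) = 3*f (V(f) = -f*(-3) = 3*f)
(V(-3) + 89) + u(n, (1 + 1)²) = (3*(-3) + 89) - 3 = (-9 + 89) - 3 = 80 - 3 = 77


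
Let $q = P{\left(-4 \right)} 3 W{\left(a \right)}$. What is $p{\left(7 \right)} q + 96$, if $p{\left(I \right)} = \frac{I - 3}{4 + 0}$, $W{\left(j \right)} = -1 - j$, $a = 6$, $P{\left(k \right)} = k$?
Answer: $180$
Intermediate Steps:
$p{\left(I \right)} = - \frac{3}{4} + \frac{I}{4}$ ($p{\left(I \right)} = \frac{-3 + I}{4} = \left(-3 + I\right) \frac{1}{4} = - \frac{3}{4} + \frac{I}{4}$)
$q = 84$ ($q = \left(-4\right) 3 \left(-1 - 6\right) = - 12 \left(-1 - 6\right) = \left(-12\right) \left(-7\right) = 84$)
$p{\left(7 \right)} q + 96 = \left(- \frac{3}{4} + \frac{1}{4} \cdot 7\right) 84 + 96 = \left(- \frac{3}{4} + \frac{7}{4}\right) 84 + 96 = 1 \cdot 84 + 96 = 84 + 96 = 180$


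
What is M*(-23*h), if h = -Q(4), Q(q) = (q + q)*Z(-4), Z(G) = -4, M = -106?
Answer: 78016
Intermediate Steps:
Q(q) = -8*q (Q(q) = (q + q)*(-4) = (2*q)*(-4) = -8*q)
h = 32 (h = -(-8)*4 = -1*(-32) = 32)
M*(-23*h) = -(-2438)*32 = -106*(-736) = 78016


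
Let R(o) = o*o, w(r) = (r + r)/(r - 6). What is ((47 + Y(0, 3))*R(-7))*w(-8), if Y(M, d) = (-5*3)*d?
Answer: 112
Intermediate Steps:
Y(M, d) = -15*d
w(r) = 2*r/(-6 + r) (w(r) = (2*r)/(-6 + r) = 2*r/(-6 + r))
R(o) = o²
((47 + Y(0, 3))*R(-7))*w(-8) = ((47 - 15*3)*(-7)²)*(2*(-8)/(-6 - 8)) = ((47 - 45)*49)*(2*(-8)/(-14)) = (2*49)*(2*(-8)*(-1/14)) = 98*(8/7) = 112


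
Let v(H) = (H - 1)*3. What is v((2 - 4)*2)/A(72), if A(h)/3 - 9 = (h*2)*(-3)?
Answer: 5/423 ≈ 0.011820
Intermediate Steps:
v(H) = -3 + 3*H (v(H) = (-1 + H)*3 = -3 + 3*H)
A(h) = 27 - 18*h (A(h) = 27 + 3*((h*2)*(-3)) = 27 + 3*((2*h)*(-3)) = 27 + 3*(-6*h) = 27 - 18*h)
v((2 - 4)*2)/A(72) = (-3 + 3*((2 - 4)*2))/(27 - 18*72) = (-3 + 3*(-2*2))/(27 - 1296) = (-3 + 3*(-4))/(-1269) = (-3 - 12)*(-1/1269) = -15*(-1/1269) = 5/423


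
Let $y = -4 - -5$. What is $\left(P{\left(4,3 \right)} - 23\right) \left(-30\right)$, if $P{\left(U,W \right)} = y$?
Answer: $660$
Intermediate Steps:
$y = 1$ ($y = -4 + 5 = 1$)
$P{\left(U,W \right)} = 1$
$\left(P{\left(4,3 \right)} - 23\right) \left(-30\right) = \left(1 - 23\right) \left(-30\right) = \left(-22\right) \left(-30\right) = 660$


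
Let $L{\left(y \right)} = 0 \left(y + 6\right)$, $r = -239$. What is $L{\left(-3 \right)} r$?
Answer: $0$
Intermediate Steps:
$L{\left(y \right)} = 0$ ($L{\left(y \right)} = 0 \left(6 + y\right) = 0$)
$L{\left(-3 \right)} r = 0 \left(-239\right) = 0$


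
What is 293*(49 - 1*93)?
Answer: -12892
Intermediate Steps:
293*(49 - 1*93) = 293*(49 - 93) = 293*(-44) = -12892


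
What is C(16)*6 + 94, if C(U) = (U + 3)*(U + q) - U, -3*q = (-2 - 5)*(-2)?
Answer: 1290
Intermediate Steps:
q = -14/3 (q = -(-2 - 5)*(-2)/3 = -(-7)*(-2)/3 = -1/3*14 = -14/3 ≈ -4.6667)
C(U) = -U + (3 + U)*(-14/3 + U) (C(U) = (U + 3)*(U - 14/3) - U = (3 + U)*(-14/3 + U) - U = -U + (3 + U)*(-14/3 + U))
C(16)*6 + 94 = (-14 + 16**2 - 8/3*16)*6 + 94 = (-14 + 256 - 128/3)*6 + 94 = (598/3)*6 + 94 = 1196 + 94 = 1290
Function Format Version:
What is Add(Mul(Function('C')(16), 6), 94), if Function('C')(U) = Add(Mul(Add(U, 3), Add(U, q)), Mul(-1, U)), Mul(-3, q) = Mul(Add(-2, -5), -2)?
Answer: 1290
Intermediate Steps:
q = Rational(-14, 3) (q = Mul(Rational(-1, 3), Mul(Add(-2, -5), -2)) = Mul(Rational(-1, 3), Mul(-7, -2)) = Mul(Rational(-1, 3), 14) = Rational(-14, 3) ≈ -4.6667)
Function('C')(U) = Add(Mul(-1, U), Mul(Add(3, U), Add(Rational(-14, 3), U))) (Function('C')(U) = Add(Mul(Add(U, 3), Add(U, Rational(-14, 3))), Mul(-1, U)) = Add(Mul(Add(3, U), Add(Rational(-14, 3), U)), Mul(-1, U)) = Add(Mul(-1, U), Mul(Add(3, U), Add(Rational(-14, 3), U))))
Add(Mul(Function('C')(16), 6), 94) = Add(Mul(Add(-14, Pow(16, 2), Mul(Rational(-8, 3), 16)), 6), 94) = Add(Mul(Add(-14, 256, Rational(-128, 3)), 6), 94) = Add(Mul(Rational(598, 3), 6), 94) = Add(1196, 94) = 1290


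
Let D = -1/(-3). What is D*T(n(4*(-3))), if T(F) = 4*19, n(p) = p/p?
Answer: 76/3 ≈ 25.333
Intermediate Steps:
n(p) = 1
T(F) = 76
D = ⅓ (D = -1*(-⅓) = ⅓ ≈ 0.33333)
D*T(n(4*(-3))) = (⅓)*76 = 76/3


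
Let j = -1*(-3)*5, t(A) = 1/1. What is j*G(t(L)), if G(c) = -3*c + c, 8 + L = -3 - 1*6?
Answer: -30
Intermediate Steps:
L = -17 (L = -8 + (-3 - 1*6) = -8 + (-3 - 6) = -8 - 9 = -17)
t(A) = 1
j = 15 (j = 3*5 = 15)
G(c) = -2*c
j*G(t(L)) = 15*(-2*1) = 15*(-2) = -30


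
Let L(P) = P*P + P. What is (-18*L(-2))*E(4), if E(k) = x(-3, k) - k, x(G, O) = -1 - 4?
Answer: 324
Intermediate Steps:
x(G, O) = -5
E(k) = -5 - k
L(P) = P + P**2 (L(P) = P**2 + P = P + P**2)
(-18*L(-2))*E(4) = (-(-36)*(1 - 2))*(-5 - 1*4) = (-(-36)*(-1))*(-5 - 4) = -18*2*(-9) = -36*(-9) = 324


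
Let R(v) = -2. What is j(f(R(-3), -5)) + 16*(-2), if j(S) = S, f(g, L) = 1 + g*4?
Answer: -39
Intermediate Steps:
f(g, L) = 1 + 4*g
j(f(R(-3), -5)) + 16*(-2) = (1 + 4*(-2)) + 16*(-2) = (1 - 8) - 32 = -7 - 32 = -39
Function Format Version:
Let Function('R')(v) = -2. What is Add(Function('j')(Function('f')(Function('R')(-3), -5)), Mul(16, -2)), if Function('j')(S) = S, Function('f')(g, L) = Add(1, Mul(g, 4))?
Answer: -39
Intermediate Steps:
Function('f')(g, L) = Add(1, Mul(4, g))
Add(Function('j')(Function('f')(Function('R')(-3), -5)), Mul(16, -2)) = Add(Add(1, Mul(4, -2)), Mul(16, -2)) = Add(Add(1, -8), -32) = Add(-7, -32) = -39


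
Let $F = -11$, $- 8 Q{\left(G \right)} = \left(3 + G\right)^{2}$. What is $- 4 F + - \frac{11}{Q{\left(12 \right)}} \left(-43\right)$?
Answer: $\frac{6116}{225} \approx 27.182$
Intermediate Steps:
$Q{\left(G \right)} = - \frac{\left(3 + G\right)^{2}}{8}$
$- 4 F + - \frac{11}{Q{\left(12 \right)}} \left(-43\right) = \left(-4\right) \left(-11\right) + - \frac{11}{\left(- \frac{1}{8}\right) \left(3 + 12\right)^{2}} \left(-43\right) = 44 + - \frac{11}{\left(- \frac{1}{8}\right) 15^{2}} \left(-43\right) = 44 + - \frac{11}{\left(- \frac{1}{8}\right) 225} \left(-43\right) = 44 + - \frac{11}{- \frac{225}{8}} \left(-43\right) = 44 + \left(-11\right) \left(- \frac{8}{225}\right) \left(-43\right) = 44 + \frac{88}{225} \left(-43\right) = 44 - \frac{3784}{225} = \frac{6116}{225}$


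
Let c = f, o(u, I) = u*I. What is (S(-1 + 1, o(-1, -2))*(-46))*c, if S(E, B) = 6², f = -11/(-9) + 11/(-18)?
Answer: -1012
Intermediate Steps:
o(u, I) = I*u
f = 11/18 (f = -11*(-⅑) + 11*(-1/18) = 11/9 - 11/18 = 11/18 ≈ 0.61111)
S(E, B) = 36
c = 11/18 ≈ 0.61111
(S(-1 + 1, o(-1, -2))*(-46))*c = (36*(-46))*(11/18) = -1656*11/18 = -1012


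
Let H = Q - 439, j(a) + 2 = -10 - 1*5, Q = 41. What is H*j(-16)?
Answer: 6766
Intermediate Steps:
j(a) = -17 (j(a) = -2 + (-10 - 1*5) = -2 + (-10 - 5) = -2 - 15 = -17)
H = -398 (H = 41 - 439 = -398)
H*j(-16) = -398*(-17) = 6766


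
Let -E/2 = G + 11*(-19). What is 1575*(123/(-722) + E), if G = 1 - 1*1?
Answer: 475134975/722 ≈ 6.5808e+5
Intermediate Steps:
G = 0 (G = 1 - 1 = 0)
E = 418 (E = -2*(0 + 11*(-19)) = -2*(0 - 209) = -2*(-209) = 418)
1575*(123/(-722) + E) = 1575*(123/(-722) + 418) = 1575*(123*(-1/722) + 418) = 1575*(-123/722 + 418) = 1575*(301673/722) = 475134975/722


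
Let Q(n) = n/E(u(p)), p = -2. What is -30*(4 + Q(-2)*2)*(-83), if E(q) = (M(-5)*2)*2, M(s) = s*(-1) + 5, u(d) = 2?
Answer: 9711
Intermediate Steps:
M(s) = 5 - s (M(s) = -s + 5 = 5 - s)
E(q) = 40 (E(q) = ((5 - 1*(-5))*2)*2 = ((5 + 5)*2)*2 = (10*2)*2 = 20*2 = 40)
Q(n) = n/40
-30*(4 + Q(-2)*2)*(-83) = -30*(4 + ((1/40)*(-2))*2)*(-83) = -30*(4 - 1/20*2)*(-83) = -30*(4 - ⅒)*(-83) = -30*39/10*(-83) = -117*(-83) = 9711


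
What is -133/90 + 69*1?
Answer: 6077/90 ≈ 67.522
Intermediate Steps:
-133/90 + 69*1 = -133*1/90 + 69 = -133/90 + 69 = 6077/90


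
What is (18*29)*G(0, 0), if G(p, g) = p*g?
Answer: 0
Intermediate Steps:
G(p, g) = g*p
(18*29)*G(0, 0) = (18*29)*(0*0) = 522*0 = 0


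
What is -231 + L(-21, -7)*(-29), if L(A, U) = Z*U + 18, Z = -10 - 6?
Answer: -4001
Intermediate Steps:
Z = -16
L(A, U) = 18 - 16*U (L(A, U) = -16*U + 18 = 18 - 16*U)
-231 + L(-21, -7)*(-29) = -231 + (18 - 16*(-7))*(-29) = -231 + (18 + 112)*(-29) = -231 + 130*(-29) = -231 - 3770 = -4001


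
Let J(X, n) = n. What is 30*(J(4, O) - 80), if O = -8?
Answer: -2640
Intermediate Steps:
30*(J(4, O) - 80) = 30*(-8 - 80) = 30*(-88) = -2640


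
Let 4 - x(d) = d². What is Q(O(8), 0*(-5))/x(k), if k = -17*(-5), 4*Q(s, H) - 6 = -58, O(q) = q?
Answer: 13/7221 ≈ 0.0018003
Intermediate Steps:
Q(s, H) = -13 (Q(s, H) = 3/2 + (¼)*(-58) = 3/2 - 29/2 = -13)
k = 85
x(d) = 4 - d²
Q(O(8), 0*(-5))/x(k) = -13/(4 - 1*85²) = -13/(4 - 1*7225) = -13/(4 - 7225) = -13/(-7221) = -13*(-1/7221) = 13/7221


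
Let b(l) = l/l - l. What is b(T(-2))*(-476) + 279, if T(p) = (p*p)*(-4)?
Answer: -7813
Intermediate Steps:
T(p) = -4*p**2 (T(p) = p**2*(-4) = -4*p**2)
b(l) = 1 - l
b(T(-2))*(-476) + 279 = (1 - (-4)*(-2)**2)*(-476) + 279 = (1 - (-4)*4)*(-476) + 279 = (1 - 1*(-16))*(-476) + 279 = (1 + 16)*(-476) + 279 = 17*(-476) + 279 = -8092 + 279 = -7813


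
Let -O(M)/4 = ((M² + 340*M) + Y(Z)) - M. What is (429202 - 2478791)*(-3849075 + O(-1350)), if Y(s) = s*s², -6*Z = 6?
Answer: 19078539768419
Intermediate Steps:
Z = -1 (Z = -⅙*6 = -1)
Y(s) = s³
O(M) = 4 - 1356*M - 4*M² (O(M) = -4*(((M² + 340*M) + (-1)³) - M) = -4*(((M² + 340*M) - 1) - M) = -4*((-1 + M² + 340*M) - M) = -4*(-1 + M² + 339*M) = 4 - 1356*M - 4*M²)
(429202 - 2478791)*(-3849075 + O(-1350)) = (429202 - 2478791)*(-3849075 + (4 - 1356*(-1350) - 4*(-1350)²)) = -2049589*(-3849075 + (4 + 1830600 - 4*1822500)) = -2049589*(-3849075 + (4 + 1830600 - 7290000)) = -2049589*(-3849075 - 5459396) = -2049589*(-9308471) = 19078539768419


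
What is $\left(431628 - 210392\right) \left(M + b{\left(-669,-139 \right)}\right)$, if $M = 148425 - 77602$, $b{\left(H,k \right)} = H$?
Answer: $15520590344$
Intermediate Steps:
$M = 70823$
$\left(431628 - 210392\right) \left(M + b{\left(-669,-139 \right)}\right) = \left(431628 - 210392\right) \left(70823 - 669\right) = 221236 \cdot 70154 = 15520590344$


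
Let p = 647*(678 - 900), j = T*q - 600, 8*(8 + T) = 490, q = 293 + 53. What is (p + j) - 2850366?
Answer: -5952351/2 ≈ -2.9762e+6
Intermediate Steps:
q = 346
T = 213/4 (T = -8 + (⅛)*490 = -8 + 245/4 = 213/4 ≈ 53.250)
j = 35649/2 (j = (213/4)*346 - 600 = 36849/2 - 600 = 35649/2 ≈ 17825.)
p = -143634 (p = 647*(-222) = -143634)
(p + j) - 2850366 = (-143634 + 35649/2) - 2850366 = -251619/2 - 2850366 = -5952351/2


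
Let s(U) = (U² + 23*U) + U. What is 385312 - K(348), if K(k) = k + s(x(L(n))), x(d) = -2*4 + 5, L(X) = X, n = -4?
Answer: 385027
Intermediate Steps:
x(d) = -3 (x(d) = -8 + 5 = -3)
s(U) = U² + 24*U
K(k) = -63 + k (K(k) = k - 3*(24 - 3) = k - 3*21 = k - 63 = -63 + k)
385312 - K(348) = 385312 - (-63 + 348) = 385312 - 1*285 = 385312 - 285 = 385027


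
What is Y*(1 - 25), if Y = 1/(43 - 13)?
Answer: -⅘ ≈ -0.80000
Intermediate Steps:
Y = 1/30 ≈ 0.033333
Y*(1 - 25) = (1 - 25)/30 = (1/30)*(-24) = -⅘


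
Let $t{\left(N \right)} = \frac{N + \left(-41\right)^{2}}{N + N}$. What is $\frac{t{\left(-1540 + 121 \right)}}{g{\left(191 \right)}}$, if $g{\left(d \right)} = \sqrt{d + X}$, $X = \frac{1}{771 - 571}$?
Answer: $- \frac{1310 \sqrt{76402}}{54207219} \approx -0.0066798$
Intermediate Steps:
$X = \frac{1}{200} \approx 0.005$
$t{\left(N \right)} = \frac{1681 + N}{2 N}$ ($t{\left(N \right)} = \frac{N + 1681}{2 N} = \left(1681 + N\right) \frac{1}{2 N} = \frac{1681 + N}{2 N}$)
$g{\left(d \right)} = \sqrt{\frac{1}{200} + d}$ ($g{\left(d \right)} = \sqrt{d + \frac{1}{200}} = \sqrt{\frac{1}{200} + d}$)
$\frac{t{\left(-1540 + 121 \right)}}{g{\left(191 \right)}} = \frac{\frac{1}{2} \frac{1}{-1540 + 121} \left(1681 + \left(-1540 + 121\right)\right)}{\frac{1}{20} \sqrt{2 + 400 \cdot 191}} = \frac{\frac{1}{2} \frac{1}{-1419} \left(1681 - 1419\right)}{\frac{1}{20} \sqrt{2 + 76400}} = \frac{\frac{1}{2} \left(- \frac{1}{1419}\right) 262}{\frac{1}{20} \sqrt{76402}} = - \frac{131 \frac{10 \sqrt{76402}}{38201}}{1419} = - \frac{1310 \sqrt{76402}}{54207219}$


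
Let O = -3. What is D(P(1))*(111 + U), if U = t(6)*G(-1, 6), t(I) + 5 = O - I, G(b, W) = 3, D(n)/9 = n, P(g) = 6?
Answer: 3726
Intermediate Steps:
D(n) = 9*n
t(I) = -8 - I (t(I) = -5 + (-3 - I) = -8 - I)
U = -42 (U = (-8 - 1*6)*3 = (-8 - 6)*3 = -14*3 = -42)
D(P(1))*(111 + U) = (9*6)*(111 - 42) = 54*69 = 3726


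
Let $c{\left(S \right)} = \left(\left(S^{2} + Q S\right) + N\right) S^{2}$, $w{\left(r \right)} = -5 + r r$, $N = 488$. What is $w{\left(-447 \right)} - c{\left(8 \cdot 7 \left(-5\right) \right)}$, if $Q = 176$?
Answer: $-2321067396$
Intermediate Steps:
$w{\left(r \right)} = -5 + r^{2}$
$c{\left(S \right)} = S^{2} \left(488 + S^{2} + 176 S\right)$ ($c{\left(S \right)} = \left(\left(S^{2} + 176 S\right) + 488\right) S^{2} = \left(488 + S^{2} + 176 S\right) S^{2} = S^{2} \left(488 + S^{2} + 176 S\right)$)
$w{\left(-447 \right)} - c{\left(8 \cdot 7 \left(-5\right) \right)} = \left(-5 + \left(-447\right)^{2}\right) - \left(8 \cdot 7 \left(-5\right)\right)^{2} \left(488 + \left(8 \cdot 7 \left(-5\right)\right)^{2} + 176 \cdot 8 \cdot 7 \left(-5\right)\right) = \left(-5 + 199809\right) - \left(56 \left(-5\right)\right)^{2} \left(488 + \left(56 \left(-5\right)\right)^{2} + 176 \cdot 56 \left(-5\right)\right) = 199804 - \left(-280\right)^{2} \left(488 + \left(-280\right)^{2} + 176 \left(-280\right)\right) = 199804 - 78400 \left(488 + 78400 - 49280\right) = 199804 - 78400 \cdot 29608 = 199804 - 2321267200 = -2321067396$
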